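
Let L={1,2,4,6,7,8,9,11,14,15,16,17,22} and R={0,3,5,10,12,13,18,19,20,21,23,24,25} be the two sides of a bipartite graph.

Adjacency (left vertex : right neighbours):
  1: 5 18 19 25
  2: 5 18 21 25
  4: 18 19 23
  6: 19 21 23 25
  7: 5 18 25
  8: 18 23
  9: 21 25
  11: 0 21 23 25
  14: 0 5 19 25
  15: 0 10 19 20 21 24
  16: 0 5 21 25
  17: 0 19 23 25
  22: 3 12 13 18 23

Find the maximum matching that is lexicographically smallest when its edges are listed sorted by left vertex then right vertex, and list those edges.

Lex-smallest maximum matching: {(1,5), (2,18), (4,19), (6,21), (7,25), (8,23), (11,0), (15,10), (22,3)}

|M| = 9 (so the lex-smallest maximum matching has 9 edges)
process left vertices in ascending order; for each, take the smallest-labelled available neighbour that still permits 9 edges overall, or leave it unmatched if none does
lex-smallest matching: {1-5, 2-18, 4-19, 6-21, 7-25, 8-23, 11-0, 15-10, 22-3}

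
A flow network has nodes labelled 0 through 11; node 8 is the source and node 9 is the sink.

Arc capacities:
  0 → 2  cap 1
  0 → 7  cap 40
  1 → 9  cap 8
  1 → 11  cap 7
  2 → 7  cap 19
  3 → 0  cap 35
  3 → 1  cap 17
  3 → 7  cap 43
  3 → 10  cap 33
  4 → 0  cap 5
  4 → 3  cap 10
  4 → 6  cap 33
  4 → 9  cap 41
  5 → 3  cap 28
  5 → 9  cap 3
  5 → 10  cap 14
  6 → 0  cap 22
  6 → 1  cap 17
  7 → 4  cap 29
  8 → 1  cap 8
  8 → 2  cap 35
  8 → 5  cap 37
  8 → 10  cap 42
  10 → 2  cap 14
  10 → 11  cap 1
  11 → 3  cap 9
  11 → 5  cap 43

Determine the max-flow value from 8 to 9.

Maximum flow value: 40

augment #1: 8→1→9 bottleneck 8, total now 8
augment #2: 8→5→9 bottleneck 3, total now 11
augment #3: 8→2→7→4→9 bottleneck 19, total now 30
augment #4: 8→5→3→7→4→9 bottleneck 10, total now 40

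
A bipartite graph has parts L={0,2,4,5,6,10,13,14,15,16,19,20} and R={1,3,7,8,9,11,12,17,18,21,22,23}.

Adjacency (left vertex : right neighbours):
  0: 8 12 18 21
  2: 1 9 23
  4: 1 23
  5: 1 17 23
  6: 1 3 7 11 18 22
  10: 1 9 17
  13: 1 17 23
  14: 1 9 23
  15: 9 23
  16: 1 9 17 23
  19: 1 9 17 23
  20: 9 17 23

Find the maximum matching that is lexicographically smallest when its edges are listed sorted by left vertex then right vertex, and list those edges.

Lex-smallest maximum matching: {(0,8), (2,1), (4,23), (5,17), (6,3), (10,9)}

|M| = 6 (so the lex-smallest maximum matching has 6 edges)
process left vertices in ascending order; for each, take the smallest-labelled available neighbour that still permits 6 edges overall, or leave it unmatched if none does
lex-smallest matching: {0-8, 2-1, 4-23, 5-17, 6-3, 10-9}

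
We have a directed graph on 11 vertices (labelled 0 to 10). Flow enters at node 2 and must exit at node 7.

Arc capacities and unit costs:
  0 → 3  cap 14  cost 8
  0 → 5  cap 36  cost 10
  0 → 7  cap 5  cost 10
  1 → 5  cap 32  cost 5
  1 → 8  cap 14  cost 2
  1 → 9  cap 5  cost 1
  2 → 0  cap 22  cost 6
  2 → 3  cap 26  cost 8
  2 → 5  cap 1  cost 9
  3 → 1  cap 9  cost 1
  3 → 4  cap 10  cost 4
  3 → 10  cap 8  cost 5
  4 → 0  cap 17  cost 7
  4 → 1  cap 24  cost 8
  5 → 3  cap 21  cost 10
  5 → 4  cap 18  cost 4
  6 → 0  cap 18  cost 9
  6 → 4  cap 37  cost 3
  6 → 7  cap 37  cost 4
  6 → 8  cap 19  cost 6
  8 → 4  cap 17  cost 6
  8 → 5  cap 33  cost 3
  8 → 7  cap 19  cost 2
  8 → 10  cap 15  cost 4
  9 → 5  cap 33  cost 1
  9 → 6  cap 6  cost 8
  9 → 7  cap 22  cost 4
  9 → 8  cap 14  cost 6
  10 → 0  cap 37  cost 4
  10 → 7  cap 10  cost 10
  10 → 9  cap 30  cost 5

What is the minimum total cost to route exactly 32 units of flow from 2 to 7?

Minimum cost for 32 units: 619

shortest-cost path #1: 2→3→1→8→7 push 9 @ unit cost 13 (adds 117)
shortest-cost path #2: 2→0→7 push 5 @ unit cost 16 (adds 80)
shortest-cost path #3: 2→3→10→9→7 push 8 @ unit cost 22 (adds 176)
shortest-cost path #4: 2→3→4→1→8→7 push 5 @ unit cost 24 (adds 120)
shortest-cost path #5: 2→3→4→1→9→7 push 4 @ unit cost 25 (adds 100)
shortest-cost path #6: 2→5→4→1→9→7 push 1 @ unit cost 26 (adds 26)
total cost = 619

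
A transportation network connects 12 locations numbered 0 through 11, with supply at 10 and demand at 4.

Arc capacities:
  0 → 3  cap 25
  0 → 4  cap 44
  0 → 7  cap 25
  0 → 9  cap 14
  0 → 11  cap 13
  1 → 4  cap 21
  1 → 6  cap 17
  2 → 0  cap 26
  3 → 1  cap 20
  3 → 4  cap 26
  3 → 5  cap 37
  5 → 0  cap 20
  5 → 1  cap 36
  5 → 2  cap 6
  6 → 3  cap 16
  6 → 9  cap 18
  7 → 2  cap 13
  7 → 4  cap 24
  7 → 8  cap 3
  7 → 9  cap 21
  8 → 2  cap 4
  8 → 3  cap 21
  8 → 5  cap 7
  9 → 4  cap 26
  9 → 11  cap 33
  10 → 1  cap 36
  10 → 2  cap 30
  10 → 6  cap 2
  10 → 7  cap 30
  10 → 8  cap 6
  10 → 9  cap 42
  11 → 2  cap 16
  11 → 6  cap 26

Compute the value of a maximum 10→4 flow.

Maximum flow value: 122

augment #1: 10→1→4 bottleneck 21, total now 21
augment #2: 10→7→4 bottleneck 24, total now 45
augment #3: 10→9→4 bottleneck 26, total now 71
augment #4: 10→2→0→4 bottleneck 26, total now 97
augment #5: 10→6→3→4 bottleneck 2, total now 99
augment #6: 10→8→3→4 bottleneck 6, total now 105
augment #7: 10→1→6→3→4 bottleneck 14, total now 119
augment #8: 10→7→8→3→4 bottleneck 3, total now 122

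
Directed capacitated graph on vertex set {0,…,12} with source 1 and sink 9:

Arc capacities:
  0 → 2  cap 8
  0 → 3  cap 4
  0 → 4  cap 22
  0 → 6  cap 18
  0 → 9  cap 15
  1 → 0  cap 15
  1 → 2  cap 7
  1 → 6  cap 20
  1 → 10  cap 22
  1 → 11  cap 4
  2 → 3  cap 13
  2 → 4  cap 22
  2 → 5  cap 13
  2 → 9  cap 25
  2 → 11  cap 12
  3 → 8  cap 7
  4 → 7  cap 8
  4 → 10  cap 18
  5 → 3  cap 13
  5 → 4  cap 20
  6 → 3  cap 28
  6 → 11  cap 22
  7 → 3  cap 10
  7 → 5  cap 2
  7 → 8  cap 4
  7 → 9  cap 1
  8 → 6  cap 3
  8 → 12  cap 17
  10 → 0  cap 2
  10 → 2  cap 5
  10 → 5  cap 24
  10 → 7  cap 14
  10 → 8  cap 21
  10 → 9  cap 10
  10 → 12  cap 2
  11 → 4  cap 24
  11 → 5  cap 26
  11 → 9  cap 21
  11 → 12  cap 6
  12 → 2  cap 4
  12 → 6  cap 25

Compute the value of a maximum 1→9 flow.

augment #1: 1→0→9 bottleneck 15, total now 15
augment #2: 1→2→9 bottleneck 7, total now 22
augment #3: 1→10→9 bottleneck 10, total now 32
augment #4: 1→11→9 bottleneck 4, total now 36
augment #5: 1→6→11→9 bottleneck 17, total now 53
augment #6: 1→10→2→9 bottleneck 5, total now 58
augment #7: 1→10→7→9 bottleneck 1, total now 59
augment #8: 1→10→0→2→9 bottleneck 2, total now 61
augment #9: 1→10→12→2→9 bottleneck 2, total now 63
augment #10: 1→6→11→12→2→9 bottleneck 2, total now 65

Maximum flow value: 65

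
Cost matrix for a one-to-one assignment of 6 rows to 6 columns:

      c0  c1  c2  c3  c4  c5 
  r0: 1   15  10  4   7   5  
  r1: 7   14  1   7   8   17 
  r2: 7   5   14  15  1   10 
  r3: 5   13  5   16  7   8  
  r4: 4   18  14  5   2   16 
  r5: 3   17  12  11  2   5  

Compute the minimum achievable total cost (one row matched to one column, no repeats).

Minimum assignment cost: 22

one of 2 optimal assignments: row0→col0 (cost 1), row1→col2 (cost 1), row2→col1 (cost 5), row3→col5 (cost 8), row4→col3 (cost 5), row5→col4 (cost 2)
total = 1 + 1 + 5 + 8 + 5 + 2 = 22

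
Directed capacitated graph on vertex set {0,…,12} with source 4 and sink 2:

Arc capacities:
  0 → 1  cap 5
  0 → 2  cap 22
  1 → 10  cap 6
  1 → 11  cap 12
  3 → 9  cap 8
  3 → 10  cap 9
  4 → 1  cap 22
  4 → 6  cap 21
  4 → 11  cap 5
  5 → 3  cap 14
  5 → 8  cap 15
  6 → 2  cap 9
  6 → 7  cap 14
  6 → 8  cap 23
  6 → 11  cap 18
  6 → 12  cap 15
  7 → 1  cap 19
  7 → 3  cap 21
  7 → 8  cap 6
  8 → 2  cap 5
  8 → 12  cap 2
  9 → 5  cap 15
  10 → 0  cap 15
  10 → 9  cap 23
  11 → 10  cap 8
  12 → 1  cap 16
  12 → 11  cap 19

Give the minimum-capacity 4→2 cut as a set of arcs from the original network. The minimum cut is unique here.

augment #1: 4→6→2 push 9
augment #2: 4→6→8→2 push 5
augment #3: 4→1→10→0→2 push 6
augment #4: 4→11→10→0→2 push 5
augment #5: 4→1→11→10→0→2 push 3
augment #6: 4→6→7→3→10→0→2 push 1
max flow = 29; residual-reachable set from 4 gives S-side
cut edges (S→T): {(6,2), (8,2), (10,0)} total cap 29

Min-cut arcs: {(6,2), (8,2), (10,0)} (total capacity 29)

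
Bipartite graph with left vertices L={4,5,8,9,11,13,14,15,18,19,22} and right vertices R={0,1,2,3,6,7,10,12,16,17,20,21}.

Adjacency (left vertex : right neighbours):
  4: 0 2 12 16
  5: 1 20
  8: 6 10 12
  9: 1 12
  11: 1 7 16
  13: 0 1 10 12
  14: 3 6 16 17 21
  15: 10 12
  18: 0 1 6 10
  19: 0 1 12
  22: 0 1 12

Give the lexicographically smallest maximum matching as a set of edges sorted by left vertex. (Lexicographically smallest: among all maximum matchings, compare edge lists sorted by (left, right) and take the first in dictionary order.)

|M| = 9 (so the lex-smallest maximum matching has 9 edges)
process left vertices in ascending order; for each, take the smallest-labelled available neighbour that still permits 9 edges overall, or leave it unmatched if none does
lex-smallest matching: {4-2, 5-20, 8-6, 9-1, 11-7, 13-0, 14-3, 15-10, 19-12}

Lex-smallest maximum matching: {(4,2), (5,20), (8,6), (9,1), (11,7), (13,0), (14,3), (15,10), (19,12)}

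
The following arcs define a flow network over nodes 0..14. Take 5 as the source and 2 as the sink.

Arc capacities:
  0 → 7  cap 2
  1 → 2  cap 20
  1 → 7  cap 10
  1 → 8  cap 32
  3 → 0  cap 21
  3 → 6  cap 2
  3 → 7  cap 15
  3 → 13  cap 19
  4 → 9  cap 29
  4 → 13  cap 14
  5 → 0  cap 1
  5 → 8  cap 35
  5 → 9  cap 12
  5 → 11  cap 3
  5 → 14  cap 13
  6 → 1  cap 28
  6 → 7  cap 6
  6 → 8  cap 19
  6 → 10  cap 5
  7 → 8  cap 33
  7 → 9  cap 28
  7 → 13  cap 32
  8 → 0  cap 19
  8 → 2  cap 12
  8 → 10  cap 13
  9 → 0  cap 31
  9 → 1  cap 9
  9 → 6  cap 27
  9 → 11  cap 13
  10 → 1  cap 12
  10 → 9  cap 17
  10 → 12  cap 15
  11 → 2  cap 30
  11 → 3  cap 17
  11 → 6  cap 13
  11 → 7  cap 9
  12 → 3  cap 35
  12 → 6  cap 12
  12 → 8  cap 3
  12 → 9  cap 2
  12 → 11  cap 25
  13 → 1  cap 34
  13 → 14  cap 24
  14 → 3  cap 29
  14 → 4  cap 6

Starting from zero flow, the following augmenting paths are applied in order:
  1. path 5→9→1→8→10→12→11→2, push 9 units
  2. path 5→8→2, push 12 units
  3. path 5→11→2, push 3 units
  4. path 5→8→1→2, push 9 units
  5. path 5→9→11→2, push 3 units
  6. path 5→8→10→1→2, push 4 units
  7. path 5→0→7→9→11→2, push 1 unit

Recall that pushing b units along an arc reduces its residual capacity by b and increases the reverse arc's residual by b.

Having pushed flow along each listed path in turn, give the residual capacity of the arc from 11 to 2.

after path 1 (5→9→1→8→10→12→11→2, push 9): res(11,2)=21
after path 2 (5→8→2, push 12): res(11,2)=21
after path 3 (5→11→2, push 3): res(11,2)=18
after path 4 (5→8→1→2, push 9): res(11,2)=18
after path 5 (5→9→11→2, push 3): res(11,2)=15
after path 6 (5→8→10→1→2, push 4): res(11,2)=15
after path 7 (5→0→7→9→11→2, push 1): res(11,2)=14

Residual capacity of (11,2): 14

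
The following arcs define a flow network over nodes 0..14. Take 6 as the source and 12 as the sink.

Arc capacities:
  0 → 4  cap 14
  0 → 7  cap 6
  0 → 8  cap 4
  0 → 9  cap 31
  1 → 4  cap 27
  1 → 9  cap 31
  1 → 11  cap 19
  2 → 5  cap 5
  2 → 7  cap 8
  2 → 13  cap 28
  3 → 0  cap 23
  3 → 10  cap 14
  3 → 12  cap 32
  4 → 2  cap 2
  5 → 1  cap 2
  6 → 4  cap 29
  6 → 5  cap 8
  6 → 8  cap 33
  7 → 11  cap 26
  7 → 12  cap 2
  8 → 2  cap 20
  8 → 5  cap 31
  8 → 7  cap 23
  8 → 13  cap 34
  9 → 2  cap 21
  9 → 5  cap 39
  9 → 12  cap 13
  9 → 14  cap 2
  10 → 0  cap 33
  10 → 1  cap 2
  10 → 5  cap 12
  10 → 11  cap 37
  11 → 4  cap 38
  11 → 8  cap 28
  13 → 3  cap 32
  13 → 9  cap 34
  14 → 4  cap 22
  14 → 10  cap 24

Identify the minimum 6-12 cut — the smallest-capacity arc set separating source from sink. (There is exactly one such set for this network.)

Min-cut arcs: {(4,2), (5,1), (6,8)} (total capacity 37)

augment #1: 6→8→7→12 push 2
augment #2: 6→5→1→9→12 push 2
augment #3: 6→8→13→3→12 push 31
augment #4: 6→4→2→13→3→12 push 1
augment #5: 6→4→2→13→9→12 push 1
max flow = 37; residual-reachable set from 6 gives S-side
cut edges (S→T): {(4,2), (5,1), (6,8)} total cap 37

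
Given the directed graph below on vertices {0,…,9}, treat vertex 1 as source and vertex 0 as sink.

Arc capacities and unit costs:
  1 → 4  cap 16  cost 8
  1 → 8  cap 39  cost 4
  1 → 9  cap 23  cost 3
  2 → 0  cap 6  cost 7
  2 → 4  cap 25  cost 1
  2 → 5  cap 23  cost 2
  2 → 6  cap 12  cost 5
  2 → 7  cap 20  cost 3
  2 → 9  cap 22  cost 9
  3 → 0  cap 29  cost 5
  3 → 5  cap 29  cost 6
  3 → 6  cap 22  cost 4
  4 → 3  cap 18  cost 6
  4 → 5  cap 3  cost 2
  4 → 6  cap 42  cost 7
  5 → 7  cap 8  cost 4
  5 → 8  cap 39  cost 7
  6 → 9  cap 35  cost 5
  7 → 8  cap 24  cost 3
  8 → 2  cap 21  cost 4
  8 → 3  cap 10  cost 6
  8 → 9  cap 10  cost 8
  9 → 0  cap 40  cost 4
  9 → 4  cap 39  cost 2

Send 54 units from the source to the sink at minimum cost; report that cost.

Minimum cost for 54 units: 656

shortest-cost path #1: 1→9→0 push 23 @ unit cost 7 (adds 161)
shortest-cost path #2: 1→8→2→0 push 6 @ unit cost 15 (adds 90)
shortest-cost path #3: 1→8→3→0 push 10 @ unit cost 15 (adds 150)
shortest-cost path #4: 1→8→9→0 push 10 @ unit cost 16 (adds 160)
shortest-cost path #5: 1→4→3→0 push 5 @ unit cost 19 (adds 95)
total cost = 656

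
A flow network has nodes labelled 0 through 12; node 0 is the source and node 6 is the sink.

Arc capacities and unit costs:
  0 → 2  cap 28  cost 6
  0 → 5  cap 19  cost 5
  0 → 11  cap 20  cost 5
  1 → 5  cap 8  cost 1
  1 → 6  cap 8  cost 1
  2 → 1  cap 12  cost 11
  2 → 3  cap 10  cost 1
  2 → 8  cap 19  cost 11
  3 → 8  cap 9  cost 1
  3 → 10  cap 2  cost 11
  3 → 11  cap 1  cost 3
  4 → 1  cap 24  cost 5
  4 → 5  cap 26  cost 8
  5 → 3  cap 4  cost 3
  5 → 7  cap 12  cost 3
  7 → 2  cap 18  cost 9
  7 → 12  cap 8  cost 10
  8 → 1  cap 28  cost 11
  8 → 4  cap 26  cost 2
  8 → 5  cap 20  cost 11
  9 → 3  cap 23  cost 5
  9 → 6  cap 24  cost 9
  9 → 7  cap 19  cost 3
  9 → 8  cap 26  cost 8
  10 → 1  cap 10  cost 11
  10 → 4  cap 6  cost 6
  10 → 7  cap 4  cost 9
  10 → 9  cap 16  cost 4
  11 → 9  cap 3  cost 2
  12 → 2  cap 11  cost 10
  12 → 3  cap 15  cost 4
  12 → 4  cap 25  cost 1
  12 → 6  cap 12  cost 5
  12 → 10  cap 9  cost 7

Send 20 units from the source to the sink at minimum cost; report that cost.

shortest-cost path #1: 0→11→9→6 push 3 @ unit cost 16 (adds 48)
shortest-cost path #2: 0→2→3→8→4→1→6 push 8 @ unit cost 16 (adds 128)
shortest-cost path #3: 0→5→7→12→6 push 8 @ unit cost 23 (adds 184)
shortest-cost path #4: 0→2→3→10→9→6 push 1 @ unit cost 31 (adds 31)
total cost = 391

Minimum cost for 20 units: 391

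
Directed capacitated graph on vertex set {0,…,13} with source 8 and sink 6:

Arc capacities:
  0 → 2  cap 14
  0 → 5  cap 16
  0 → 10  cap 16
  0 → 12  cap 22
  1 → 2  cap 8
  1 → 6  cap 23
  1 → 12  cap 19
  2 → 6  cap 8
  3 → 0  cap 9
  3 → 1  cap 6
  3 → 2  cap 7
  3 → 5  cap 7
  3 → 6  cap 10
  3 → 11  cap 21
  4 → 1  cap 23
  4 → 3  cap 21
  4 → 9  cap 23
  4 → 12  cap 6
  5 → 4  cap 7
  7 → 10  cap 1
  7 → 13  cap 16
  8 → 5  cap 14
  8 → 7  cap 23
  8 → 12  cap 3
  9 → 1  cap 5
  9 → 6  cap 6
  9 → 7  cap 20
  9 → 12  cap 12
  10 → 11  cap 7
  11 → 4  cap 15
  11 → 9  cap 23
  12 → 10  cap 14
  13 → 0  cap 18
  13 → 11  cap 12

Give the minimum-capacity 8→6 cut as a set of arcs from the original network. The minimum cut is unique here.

augment #1: 8→5→4→1→6 push 7
augment #2: 8→7→10→11→9→6 push 1
augment #3: 8→7→13→0→2→6 push 8
augment #4: 8→7→13→11→9→6 push 5
augment #5: 8→7→13→11→4→1→6 push 3
augment #6: 8→12→10→11→4→1→6 push 3
max flow = 27; residual-reachable set from 8 gives S-side
cut edges (S→T): {(5,4), (7,10), (7,13), (8,12)} total cap 27

Min-cut arcs: {(5,4), (7,10), (7,13), (8,12)} (total capacity 27)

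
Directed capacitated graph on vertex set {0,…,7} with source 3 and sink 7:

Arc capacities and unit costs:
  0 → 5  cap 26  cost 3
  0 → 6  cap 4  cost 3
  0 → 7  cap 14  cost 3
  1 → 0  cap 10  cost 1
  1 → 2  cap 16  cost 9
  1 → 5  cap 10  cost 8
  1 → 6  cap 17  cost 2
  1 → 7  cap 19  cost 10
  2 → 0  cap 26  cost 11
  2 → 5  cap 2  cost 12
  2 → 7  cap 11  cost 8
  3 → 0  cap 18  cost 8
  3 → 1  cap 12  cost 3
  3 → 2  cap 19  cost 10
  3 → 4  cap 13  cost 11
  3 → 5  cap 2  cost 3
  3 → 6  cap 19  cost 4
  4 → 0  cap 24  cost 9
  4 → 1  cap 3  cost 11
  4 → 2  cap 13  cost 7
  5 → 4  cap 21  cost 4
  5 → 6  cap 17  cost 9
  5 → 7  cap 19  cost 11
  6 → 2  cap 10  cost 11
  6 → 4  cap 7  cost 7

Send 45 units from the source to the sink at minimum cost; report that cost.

Minimum cost for 45 units: 688

shortest-cost path #1: 3→1→0→7 push 10 @ unit cost 7 (adds 70)
shortest-cost path #2: 3→0→7 push 4 @ unit cost 11 (adds 44)
shortest-cost path #3: 3→1→7 push 2 @ unit cost 13 (adds 26)
shortest-cost path #4: 3→5→7 push 2 @ unit cost 14 (adds 28)
shortest-cost path #5: 3→0→1→7 push 10 @ unit cost 17 (adds 170)
shortest-cost path #6: 3→2→7 push 11 @ unit cost 18 (adds 198)
shortest-cost path #7: 3→0→5→7 push 4 @ unit cost 22 (adds 88)
shortest-cost path #8: 3→4→1→7 push 2 @ unit cost 32 (adds 64)
total cost = 688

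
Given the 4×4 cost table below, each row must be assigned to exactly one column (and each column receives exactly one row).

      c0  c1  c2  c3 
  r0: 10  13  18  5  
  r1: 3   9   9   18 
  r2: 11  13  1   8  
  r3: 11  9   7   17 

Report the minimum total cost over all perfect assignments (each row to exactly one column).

optimal assignment: row0→col3 (cost 5), row1→col0 (cost 3), row2→col2 (cost 1), row3→col1 (cost 9)
total = 5 + 3 + 1 + 9 = 18

Minimum assignment cost: 18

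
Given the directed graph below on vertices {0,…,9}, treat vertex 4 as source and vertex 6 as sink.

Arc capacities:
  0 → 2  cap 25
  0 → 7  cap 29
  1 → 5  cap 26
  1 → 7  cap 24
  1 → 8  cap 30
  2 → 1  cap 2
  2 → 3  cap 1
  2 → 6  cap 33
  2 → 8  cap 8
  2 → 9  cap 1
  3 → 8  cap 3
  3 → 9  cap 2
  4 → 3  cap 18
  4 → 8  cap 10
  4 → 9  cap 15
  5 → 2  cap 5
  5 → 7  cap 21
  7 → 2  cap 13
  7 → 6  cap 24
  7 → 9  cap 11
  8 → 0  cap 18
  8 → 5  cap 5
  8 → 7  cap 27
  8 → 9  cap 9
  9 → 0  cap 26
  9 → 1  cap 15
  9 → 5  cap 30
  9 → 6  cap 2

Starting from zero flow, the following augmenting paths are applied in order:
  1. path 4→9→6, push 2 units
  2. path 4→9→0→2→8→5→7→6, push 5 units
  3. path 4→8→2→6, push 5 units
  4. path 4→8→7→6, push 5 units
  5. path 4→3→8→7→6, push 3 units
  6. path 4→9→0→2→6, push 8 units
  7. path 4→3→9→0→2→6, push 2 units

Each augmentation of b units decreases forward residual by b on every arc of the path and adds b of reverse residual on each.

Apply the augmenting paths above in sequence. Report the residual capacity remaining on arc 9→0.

after path 1 (4→9→6, push 2): res(9,0)=26
after path 2 (4→9→0→2→8→5→7→6, push 5): res(9,0)=21
after path 3 (4→8→2→6, push 5): res(9,0)=21
after path 4 (4→8→7→6, push 5): res(9,0)=21
after path 5 (4→3→8→7→6, push 3): res(9,0)=21
after path 6 (4→9→0→2→6, push 8): res(9,0)=13
after path 7 (4→3→9→0→2→6, push 2): res(9,0)=11

Residual capacity of (9,0): 11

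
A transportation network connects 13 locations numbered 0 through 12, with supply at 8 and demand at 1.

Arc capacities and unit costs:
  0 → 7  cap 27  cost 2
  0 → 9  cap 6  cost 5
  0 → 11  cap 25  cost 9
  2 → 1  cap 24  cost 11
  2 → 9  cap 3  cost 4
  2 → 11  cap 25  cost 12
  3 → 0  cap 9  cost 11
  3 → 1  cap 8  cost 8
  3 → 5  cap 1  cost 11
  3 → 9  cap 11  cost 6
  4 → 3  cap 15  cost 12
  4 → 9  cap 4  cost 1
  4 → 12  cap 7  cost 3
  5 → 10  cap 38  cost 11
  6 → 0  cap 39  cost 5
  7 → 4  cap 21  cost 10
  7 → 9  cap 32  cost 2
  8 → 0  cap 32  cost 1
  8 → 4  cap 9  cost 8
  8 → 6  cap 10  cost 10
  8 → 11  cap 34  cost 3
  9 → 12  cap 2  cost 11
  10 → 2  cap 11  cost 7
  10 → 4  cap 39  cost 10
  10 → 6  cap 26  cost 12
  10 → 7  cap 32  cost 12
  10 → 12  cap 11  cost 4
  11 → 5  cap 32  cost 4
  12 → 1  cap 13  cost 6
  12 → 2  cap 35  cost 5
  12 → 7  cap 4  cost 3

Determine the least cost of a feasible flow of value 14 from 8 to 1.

shortest-cost path #1: 8→4→12→1 push 7 @ unit cost 17 (adds 119)
shortest-cost path #2: 8→0→7→9→12→1 push 2 @ unit cost 22 (adds 44)
shortest-cost path #3: 8→11→5→10→12→1 push 4 @ unit cost 28 (adds 112)
shortest-cost path #4: 8→4→3→1 push 1 @ unit cost 28 (adds 28)
total cost = 303

Minimum cost for 14 units: 303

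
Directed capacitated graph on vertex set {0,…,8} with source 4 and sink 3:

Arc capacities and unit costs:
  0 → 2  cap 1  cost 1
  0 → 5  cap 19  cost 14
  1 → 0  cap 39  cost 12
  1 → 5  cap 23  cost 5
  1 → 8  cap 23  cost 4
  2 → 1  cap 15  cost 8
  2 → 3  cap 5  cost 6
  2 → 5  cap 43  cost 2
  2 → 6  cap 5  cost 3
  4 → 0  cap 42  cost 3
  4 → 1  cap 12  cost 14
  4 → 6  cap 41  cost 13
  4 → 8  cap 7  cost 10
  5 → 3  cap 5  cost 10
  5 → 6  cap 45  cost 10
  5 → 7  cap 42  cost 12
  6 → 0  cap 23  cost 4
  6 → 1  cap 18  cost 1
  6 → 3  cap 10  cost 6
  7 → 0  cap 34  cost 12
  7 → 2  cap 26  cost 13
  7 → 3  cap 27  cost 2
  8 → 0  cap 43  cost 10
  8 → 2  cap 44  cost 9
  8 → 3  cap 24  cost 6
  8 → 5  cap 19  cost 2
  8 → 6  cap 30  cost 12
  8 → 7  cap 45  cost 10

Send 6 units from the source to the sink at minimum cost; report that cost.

shortest-cost path #1: 4→0→2→3 push 1 @ unit cost 10 (adds 10)
shortest-cost path #2: 4→8→3 push 5 @ unit cost 16 (adds 80)
total cost = 90

Minimum cost for 6 units: 90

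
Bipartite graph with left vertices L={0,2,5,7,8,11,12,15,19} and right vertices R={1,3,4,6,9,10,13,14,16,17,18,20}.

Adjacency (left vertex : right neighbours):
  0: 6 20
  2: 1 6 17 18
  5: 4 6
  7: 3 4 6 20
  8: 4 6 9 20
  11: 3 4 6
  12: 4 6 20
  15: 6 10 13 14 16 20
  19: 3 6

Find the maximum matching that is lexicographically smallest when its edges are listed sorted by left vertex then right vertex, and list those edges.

Lex-smallest maximum matching: {(0,6), (2,1), (5,4), (7,3), (8,9), (12,20), (15,10)}

|M| = 7 (so the lex-smallest maximum matching has 7 edges)
process left vertices in ascending order; for each, take the smallest-labelled available neighbour that still permits 7 edges overall, or leave it unmatched if none does
lex-smallest matching: {0-6, 2-1, 5-4, 7-3, 8-9, 12-20, 15-10}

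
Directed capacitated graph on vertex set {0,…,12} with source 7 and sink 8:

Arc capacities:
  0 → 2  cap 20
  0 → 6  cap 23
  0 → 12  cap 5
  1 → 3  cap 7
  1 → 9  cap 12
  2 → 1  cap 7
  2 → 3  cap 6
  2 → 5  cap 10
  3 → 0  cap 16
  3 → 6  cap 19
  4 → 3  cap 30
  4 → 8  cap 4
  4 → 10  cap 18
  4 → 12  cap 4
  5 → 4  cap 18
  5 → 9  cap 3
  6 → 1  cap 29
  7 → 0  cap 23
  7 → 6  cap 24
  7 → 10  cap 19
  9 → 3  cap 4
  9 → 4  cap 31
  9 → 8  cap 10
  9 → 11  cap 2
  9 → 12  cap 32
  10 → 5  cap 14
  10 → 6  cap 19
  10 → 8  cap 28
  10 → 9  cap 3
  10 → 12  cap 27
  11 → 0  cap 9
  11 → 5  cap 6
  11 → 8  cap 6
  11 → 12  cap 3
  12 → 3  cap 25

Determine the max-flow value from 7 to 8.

augment #1: 7→10→8 bottleneck 19, total now 19
augment #2: 7→6→1→9→8 bottleneck 10, total now 29
augment #3: 7→0→2→5→4→8 bottleneck 4, total now 33
augment #4: 7→6→1→9→11→8 bottleneck 2, total now 35
augment #5: 7→0→2→5→4→10→8 bottleneck 6, total now 41

Maximum flow value: 41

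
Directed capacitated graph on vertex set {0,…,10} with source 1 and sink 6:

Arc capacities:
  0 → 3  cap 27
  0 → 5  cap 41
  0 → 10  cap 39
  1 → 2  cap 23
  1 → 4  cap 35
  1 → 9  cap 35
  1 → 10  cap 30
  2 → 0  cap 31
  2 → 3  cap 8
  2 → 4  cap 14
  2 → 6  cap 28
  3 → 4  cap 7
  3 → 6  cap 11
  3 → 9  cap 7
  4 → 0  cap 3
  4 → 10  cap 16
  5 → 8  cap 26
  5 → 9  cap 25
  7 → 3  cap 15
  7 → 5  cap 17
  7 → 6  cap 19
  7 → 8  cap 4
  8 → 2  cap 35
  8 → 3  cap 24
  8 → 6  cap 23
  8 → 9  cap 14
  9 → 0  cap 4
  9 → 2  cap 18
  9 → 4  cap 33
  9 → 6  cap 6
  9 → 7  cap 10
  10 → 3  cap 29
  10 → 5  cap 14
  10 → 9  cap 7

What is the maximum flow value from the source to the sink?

Maximum flow value: 78

augment #1: 1→2→6 bottleneck 23, total now 23
augment #2: 1→9→6 bottleneck 6, total now 29
augment #3: 1→9→2→6 bottleneck 5, total now 34
augment #4: 1→9→7→6 bottleneck 10, total now 44
augment #5: 1→10→3→6 bottleneck 11, total now 55
augment #6: 1→10→5→8→6 bottleneck 14, total now 69
augment #7: 1→4→0→5→8→6 bottleneck 3, total now 72
augment #8: 1→9→0→5→8→6 bottleneck 4, total now 76
augment #9: 1→9→2→0→5→8→6 bottleneck 2, total now 78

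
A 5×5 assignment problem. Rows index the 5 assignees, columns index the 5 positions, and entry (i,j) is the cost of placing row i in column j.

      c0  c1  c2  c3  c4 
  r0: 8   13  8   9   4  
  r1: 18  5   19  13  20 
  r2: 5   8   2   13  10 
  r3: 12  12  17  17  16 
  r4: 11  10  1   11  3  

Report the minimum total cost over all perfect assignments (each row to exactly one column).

Minimum assignment cost: 31

optimal assignment: row0→col3 (cost 9), row1→col1 (cost 5), row2→col2 (cost 2), row3→col0 (cost 12), row4→col4 (cost 3)
total = 9 + 5 + 2 + 12 + 3 = 31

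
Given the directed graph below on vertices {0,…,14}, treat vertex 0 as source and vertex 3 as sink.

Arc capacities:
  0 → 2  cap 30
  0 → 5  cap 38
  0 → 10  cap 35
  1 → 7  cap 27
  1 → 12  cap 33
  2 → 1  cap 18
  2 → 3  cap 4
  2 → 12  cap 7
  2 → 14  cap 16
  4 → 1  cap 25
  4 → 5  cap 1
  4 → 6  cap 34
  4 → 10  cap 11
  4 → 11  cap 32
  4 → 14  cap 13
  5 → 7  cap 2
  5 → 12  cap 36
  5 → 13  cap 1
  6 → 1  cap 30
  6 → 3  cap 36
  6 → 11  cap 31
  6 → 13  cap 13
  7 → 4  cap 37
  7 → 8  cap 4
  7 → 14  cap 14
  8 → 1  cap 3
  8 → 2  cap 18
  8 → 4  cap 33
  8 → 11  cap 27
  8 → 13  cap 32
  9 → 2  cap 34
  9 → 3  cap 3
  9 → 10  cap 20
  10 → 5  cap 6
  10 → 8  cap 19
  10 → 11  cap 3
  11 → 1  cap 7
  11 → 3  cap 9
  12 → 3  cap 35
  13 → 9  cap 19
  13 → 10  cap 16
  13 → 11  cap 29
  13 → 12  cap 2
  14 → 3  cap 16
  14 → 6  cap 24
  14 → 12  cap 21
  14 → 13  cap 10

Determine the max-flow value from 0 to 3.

Maximum flow value: 90

augment #1: 0→2→3 bottleneck 4, total now 4
augment #2: 0→2→12→3 bottleneck 7, total now 11
augment #3: 0→2→14→3 bottleneck 16, total now 27
augment #4: 0→5→12→3 bottleneck 28, total now 55
augment #5: 0→10→11→3 bottleneck 3, total now 58
augment #6: 0→5→13→9→3 bottleneck 1, total now 59
augment #7: 0→10→8→11→3 bottleneck 6, total now 65
augment #8: 0→5→7→4→6→3 bottleneck 2, total now 67
augment #9: 0→10→8→4→6→3 bottleneck 13, total now 80
augment #10: 0→2→1→7→4→6→3 bottleneck 3, total now 83
augment #11: 0→5→12→2→1→7→4→6→3 bottleneck 7, total now 90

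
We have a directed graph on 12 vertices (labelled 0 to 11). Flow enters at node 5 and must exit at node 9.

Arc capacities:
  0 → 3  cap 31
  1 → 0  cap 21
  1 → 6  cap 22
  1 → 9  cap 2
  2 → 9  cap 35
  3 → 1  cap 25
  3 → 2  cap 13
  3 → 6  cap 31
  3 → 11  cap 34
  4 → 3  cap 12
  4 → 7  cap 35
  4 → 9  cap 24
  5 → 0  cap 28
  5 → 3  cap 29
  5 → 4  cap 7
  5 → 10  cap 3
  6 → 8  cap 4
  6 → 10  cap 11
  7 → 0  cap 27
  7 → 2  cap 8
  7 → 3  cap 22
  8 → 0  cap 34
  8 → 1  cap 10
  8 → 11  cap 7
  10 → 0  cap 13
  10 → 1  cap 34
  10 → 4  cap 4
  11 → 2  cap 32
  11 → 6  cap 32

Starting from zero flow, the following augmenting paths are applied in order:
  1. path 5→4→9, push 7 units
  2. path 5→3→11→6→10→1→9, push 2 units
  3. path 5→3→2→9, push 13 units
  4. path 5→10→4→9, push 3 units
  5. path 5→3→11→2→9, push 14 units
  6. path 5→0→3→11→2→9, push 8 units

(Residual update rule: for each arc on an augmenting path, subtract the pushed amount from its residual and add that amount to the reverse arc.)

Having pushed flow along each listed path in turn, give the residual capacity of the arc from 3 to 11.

after path 1 (5→4→9, push 7): res(3,11)=34
after path 2 (5→3→11→6→10→1→9, push 2): res(3,11)=32
after path 3 (5→3→2→9, push 13): res(3,11)=32
after path 4 (5→10→4→9, push 3): res(3,11)=32
after path 5 (5→3→11→2→9, push 14): res(3,11)=18
after path 6 (5→0→3→11→2→9, push 8): res(3,11)=10

Residual capacity of (3,11): 10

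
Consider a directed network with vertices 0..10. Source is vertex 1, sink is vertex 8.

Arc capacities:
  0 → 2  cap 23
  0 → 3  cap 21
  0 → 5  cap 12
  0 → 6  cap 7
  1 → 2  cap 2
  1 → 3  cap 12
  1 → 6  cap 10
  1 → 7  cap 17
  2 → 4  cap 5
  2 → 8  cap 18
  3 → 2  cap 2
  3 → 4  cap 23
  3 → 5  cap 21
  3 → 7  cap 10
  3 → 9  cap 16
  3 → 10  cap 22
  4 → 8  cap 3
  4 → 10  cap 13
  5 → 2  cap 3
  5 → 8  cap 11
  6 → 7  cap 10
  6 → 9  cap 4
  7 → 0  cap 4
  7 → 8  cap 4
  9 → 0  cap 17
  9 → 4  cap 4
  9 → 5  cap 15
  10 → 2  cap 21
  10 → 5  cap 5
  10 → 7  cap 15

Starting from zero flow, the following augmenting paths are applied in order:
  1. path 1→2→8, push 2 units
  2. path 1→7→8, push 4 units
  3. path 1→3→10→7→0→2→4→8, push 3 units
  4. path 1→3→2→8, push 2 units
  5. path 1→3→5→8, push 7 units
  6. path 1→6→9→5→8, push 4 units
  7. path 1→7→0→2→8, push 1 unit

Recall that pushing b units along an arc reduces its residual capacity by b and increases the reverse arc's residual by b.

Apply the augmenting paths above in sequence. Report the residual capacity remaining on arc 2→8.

Residual capacity of (2,8): 13

after path 1 (1→2→8, push 2): res(2,8)=16
after path 2 (1→7→8, push 4): res(2,8)=16
after path 3 (1→3→10→7→0→2→4→8, push 3): res(2,8)=16
after path 4 (1→3→2→8, push 2): res(2,8)=14
after path 5 (1→3→5→8, push 7): res(2,8)=14
after path 6 (1→6→9→5→8, push 4): res(2,8)=14
after path 7 (1→7→0→2→8, push 1): res(2,8)=13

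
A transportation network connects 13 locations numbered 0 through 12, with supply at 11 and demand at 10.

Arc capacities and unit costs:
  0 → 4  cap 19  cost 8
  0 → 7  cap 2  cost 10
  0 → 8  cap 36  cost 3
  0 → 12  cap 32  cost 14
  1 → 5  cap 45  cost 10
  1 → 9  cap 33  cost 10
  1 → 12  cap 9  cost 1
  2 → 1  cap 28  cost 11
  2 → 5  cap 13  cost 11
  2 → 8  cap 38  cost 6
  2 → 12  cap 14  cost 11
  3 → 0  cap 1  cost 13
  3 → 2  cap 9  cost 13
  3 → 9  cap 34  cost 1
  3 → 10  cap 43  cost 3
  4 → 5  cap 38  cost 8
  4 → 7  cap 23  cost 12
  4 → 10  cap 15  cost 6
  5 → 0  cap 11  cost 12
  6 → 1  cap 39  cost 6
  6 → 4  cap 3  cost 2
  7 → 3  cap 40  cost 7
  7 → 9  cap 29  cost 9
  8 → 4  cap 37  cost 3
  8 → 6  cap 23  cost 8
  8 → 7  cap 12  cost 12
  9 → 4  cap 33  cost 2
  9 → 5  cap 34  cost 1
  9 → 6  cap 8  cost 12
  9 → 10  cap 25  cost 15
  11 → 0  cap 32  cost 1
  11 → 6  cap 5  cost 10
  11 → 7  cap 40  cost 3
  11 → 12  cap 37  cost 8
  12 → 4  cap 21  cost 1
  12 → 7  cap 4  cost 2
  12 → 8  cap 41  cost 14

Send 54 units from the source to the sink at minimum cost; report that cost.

Minimum cost for 54 units: 702

shortest-cost path #1: 11→7→3→10 push 40 @ unit cost 13 (adds 520)
shortest-cost path #2: 11→0→8→4→10 push 14 @ unit cost 13 (adds 182)
total cost = 702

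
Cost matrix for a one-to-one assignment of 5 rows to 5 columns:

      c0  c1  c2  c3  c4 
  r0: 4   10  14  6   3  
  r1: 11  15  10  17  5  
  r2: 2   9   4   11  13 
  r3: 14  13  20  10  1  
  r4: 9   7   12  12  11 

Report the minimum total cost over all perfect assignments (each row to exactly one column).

Minimum assignment cost: 26

optimal assignment: row0→col3 (cost 6), row1→col2 (cost 10), row2→col0 (cost 2), row3→col4 (cost 1), row4→col1 (cost 7)
total = 6 + 10 + 2 + 1 + 7 = 26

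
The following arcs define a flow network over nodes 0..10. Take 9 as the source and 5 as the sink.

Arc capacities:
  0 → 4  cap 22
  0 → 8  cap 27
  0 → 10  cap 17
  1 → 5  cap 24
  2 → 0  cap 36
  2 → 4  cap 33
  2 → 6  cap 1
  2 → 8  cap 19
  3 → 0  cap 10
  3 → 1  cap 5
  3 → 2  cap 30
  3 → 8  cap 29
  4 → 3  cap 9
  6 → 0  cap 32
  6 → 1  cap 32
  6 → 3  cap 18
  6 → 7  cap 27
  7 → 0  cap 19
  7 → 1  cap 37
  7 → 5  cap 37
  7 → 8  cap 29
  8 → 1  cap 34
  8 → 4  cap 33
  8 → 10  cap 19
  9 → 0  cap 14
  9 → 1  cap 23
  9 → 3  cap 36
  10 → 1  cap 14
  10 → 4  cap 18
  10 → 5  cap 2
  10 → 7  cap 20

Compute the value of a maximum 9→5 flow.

Maximum flow value: 47

augment #1: 9→1→5 bottleneck 23, total now 23
augment #2: 9→0→10→5 bottleneck 2, total now 25
augment #3: 9→3→1→5 bottleneck 1, total now 26
augment #4: 9→0→10→7→5 bottleneck 12, total now 38
augment #5: 9→3→0→10→7→5 bottleneck 3, total now 41
augment #6: 9→3→2→6→7→5 bottleneck 1, total now 42
augment #7: 9→3→8→10→7→5 bottleneck 5, total now 47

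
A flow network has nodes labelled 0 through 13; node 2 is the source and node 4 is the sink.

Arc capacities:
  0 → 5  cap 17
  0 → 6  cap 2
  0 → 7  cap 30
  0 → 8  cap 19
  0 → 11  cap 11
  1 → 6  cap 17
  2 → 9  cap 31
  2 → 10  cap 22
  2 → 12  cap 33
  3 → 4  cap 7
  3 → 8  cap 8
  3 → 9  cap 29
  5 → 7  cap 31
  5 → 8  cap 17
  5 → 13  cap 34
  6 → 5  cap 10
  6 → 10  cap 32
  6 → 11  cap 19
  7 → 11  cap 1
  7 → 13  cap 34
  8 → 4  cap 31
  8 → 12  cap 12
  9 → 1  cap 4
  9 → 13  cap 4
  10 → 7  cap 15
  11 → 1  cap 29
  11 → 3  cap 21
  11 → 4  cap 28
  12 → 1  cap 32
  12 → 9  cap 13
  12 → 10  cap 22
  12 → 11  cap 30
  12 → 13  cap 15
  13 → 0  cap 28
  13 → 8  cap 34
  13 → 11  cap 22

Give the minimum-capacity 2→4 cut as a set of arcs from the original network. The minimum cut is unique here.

Min-cut arcs: {(2,12), (9,1), (9,13), (10,7)} (total capacity 56)

augment #1: 2→12→11→4 push 28
augment #2: 2→9→13→8→4 push 4
augment #3: 2→12→11→3→4 push 2
augment #4: 2→12→13→8→4 push 3
augment #5: 2→10→7→11→3→4 push 1
augment #6: 2→10→7→13→8→4 push 14
augment #7: 2→9→1→6→5→8→4 push 4
max flow = 56; residual-reachable set from 2 gives S-side
cut edges (S→T): {(2,12), (9,1), (9,13), (10,7)} total cap 56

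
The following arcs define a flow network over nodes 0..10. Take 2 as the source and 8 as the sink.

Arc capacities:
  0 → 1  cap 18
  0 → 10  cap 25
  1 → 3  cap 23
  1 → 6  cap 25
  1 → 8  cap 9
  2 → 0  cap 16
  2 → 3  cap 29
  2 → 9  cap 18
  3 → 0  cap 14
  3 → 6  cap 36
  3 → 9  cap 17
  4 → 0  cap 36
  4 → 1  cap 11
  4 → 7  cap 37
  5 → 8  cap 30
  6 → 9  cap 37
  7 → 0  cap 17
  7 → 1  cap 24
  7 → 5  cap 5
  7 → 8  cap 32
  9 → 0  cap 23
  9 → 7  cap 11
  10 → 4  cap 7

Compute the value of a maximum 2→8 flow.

Maximum flow value: 27

augment #1: 2→0→1→8 bottleneck 9, total now 9
augment #2: 2→9→7→8 bottleneck 11, total now 20
augment #3: 2→0→10→4→7→8 bottleneck 7, total now 27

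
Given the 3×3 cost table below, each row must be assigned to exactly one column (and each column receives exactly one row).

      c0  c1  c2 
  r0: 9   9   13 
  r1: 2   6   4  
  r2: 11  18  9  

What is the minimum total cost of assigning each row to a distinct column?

Minimum assignment cost: 20

optimal assignment: row0→col1 (cost 9), row1→col0 (cost 2), row2→col2 (cost 9)
total = 9 + 2 + 9 = 20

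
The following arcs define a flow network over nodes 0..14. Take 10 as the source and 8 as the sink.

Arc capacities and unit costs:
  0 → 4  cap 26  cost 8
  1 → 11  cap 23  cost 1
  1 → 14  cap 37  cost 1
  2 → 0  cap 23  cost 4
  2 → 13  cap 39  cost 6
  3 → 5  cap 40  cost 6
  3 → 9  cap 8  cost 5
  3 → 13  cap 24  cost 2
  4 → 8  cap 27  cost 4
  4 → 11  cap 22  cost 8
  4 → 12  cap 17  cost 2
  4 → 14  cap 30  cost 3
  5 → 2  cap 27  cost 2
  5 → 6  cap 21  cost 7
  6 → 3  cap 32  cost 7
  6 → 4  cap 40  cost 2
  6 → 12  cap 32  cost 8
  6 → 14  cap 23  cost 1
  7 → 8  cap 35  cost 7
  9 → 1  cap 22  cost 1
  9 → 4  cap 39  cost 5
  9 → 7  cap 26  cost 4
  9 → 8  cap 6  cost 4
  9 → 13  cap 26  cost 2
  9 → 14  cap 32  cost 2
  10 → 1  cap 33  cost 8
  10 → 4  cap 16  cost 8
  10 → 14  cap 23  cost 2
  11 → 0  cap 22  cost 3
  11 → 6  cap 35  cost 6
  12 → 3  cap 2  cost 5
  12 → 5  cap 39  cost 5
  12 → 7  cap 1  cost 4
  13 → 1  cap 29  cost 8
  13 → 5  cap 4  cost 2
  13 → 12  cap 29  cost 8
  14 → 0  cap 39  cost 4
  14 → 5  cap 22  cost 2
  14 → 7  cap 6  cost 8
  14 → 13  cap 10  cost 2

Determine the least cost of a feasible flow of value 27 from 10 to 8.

Minimum cost for 27 units: 379

shortest-cost path #1: 10→4→8 push 16 @ unit cost 12 (adds 192)
shortest-cost path #2: 10→14→7→8 push 6 @ unit cost 17 (adds 102)
shortest-cost path #3: 10→14→5→6→4→8 push 5 @ unit cost 17 (adds 85)
total cost = 379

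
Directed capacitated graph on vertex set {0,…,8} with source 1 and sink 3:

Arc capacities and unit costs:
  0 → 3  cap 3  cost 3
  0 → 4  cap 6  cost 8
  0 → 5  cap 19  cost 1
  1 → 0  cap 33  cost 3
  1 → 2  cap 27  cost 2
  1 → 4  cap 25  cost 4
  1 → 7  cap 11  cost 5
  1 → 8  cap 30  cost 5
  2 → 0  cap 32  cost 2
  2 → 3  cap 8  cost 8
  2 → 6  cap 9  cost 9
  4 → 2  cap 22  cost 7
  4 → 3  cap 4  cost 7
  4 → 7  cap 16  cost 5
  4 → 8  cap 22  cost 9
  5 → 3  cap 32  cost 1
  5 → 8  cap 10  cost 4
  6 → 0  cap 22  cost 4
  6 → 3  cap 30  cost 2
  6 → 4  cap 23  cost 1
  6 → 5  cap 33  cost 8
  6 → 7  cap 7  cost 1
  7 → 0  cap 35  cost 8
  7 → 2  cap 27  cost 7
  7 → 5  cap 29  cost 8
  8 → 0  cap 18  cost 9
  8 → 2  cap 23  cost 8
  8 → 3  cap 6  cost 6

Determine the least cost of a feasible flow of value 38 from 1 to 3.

Minimum cost for 38 units: 281

shortest-cost path #1: 1→0→5→3 push 19 @ unit cost 5 (adds 95)
shortest-cost path #2: 1→0→3 push 3 @ unit cost 6 (adds 18)
shortest-cost path #3: 1→2→3 push 8 @ unit cost 10 (adds 80)
shortest-cost path #4: 1→4→3 push 4 @ unit cost 11 (adds 44)
shortest-cost path #5: 1→8→3 push 4 @ unit cost 11 (adds 44)
total cost = 281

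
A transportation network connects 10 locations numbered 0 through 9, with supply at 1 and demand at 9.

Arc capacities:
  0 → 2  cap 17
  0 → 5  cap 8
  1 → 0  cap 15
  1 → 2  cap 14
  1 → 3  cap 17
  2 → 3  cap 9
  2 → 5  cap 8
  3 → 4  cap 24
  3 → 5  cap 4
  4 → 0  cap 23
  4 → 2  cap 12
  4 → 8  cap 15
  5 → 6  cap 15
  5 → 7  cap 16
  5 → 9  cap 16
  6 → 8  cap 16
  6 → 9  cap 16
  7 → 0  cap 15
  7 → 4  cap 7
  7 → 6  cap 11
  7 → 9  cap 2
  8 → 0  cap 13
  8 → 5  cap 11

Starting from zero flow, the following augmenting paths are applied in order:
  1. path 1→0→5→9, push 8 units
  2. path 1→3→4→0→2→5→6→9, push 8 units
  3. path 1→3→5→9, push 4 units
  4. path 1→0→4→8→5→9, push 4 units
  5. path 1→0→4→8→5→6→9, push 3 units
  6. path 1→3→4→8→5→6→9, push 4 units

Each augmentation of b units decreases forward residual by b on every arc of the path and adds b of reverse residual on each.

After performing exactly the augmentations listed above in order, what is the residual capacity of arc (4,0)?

Residual capacity of (4,0): 22

after path 1 (1→0→5→9, push 8): res(4,0)=23
after path 2 (1→3→4→0→2→5→6→9, push 8): res(4,0)=15
after path 3 (1→3→5→9, push 4): res(4,0)=15
after path 4 (1→0→4→8→5→9, push 4): res(4,0)=19
after path 5 (1→0→4→8→5→6→9, push 3): res(4,0)=22
after path 6 (1→3→4→8→5→6→9, push 4): res(4,0)=22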